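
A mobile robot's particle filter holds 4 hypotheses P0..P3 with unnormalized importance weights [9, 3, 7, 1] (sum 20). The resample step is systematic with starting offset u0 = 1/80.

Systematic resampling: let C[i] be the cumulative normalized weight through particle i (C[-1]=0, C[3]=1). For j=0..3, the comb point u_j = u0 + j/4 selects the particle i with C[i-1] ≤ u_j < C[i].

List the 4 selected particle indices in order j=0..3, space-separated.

0 0 1 2

C = [9/20, 3/5, 19/20, 1]
j=0: u_0=1/80 ∈ [0, 9/20) → index 0
j=1: u_1=21/80 ∈ [0, 9/20) → index 0
j=2: u_2=41/80 ∈ [9/20, 3/5) → index 1
j=3: u_3=61/80 ∈ [3/5, 19/20) → index 2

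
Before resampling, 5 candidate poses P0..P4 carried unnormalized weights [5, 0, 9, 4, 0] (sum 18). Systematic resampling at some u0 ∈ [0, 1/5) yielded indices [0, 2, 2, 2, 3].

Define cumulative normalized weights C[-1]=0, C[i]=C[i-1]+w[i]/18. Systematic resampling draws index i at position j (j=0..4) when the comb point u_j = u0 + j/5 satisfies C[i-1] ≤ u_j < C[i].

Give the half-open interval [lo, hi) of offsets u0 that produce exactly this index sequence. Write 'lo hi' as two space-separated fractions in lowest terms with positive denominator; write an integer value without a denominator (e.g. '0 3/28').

C = [5/18, 5/18, 7/9, 1, 1]
j=0 picked index 0: u0 ∈ [0, 5/18)
j=1 picked index 2: u0 ∈ [7/90, 26/45)
j=2 picked index 2: u0 ∈ [-11/90, 17/45)
j=3 picked index 2: u0 ∈ [-29/90, 8/45)
j=4 picked index 3: u0 ∈ [-1/45, 1/5)
intersection: [7/90, 8/45)

7/90 8/45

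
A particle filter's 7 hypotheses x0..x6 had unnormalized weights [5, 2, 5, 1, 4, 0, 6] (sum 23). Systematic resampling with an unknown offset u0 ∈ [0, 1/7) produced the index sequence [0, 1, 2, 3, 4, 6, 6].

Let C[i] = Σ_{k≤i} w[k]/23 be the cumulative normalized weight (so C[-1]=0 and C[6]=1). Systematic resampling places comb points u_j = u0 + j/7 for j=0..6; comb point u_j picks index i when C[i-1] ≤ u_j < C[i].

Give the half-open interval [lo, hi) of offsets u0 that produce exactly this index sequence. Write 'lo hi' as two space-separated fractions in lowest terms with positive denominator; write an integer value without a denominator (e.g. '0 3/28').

15/161 22/161

C = [5/23, 7/23, 12/23, 13/23, 17/23, 17/23, 1]
j=0 picked index 0: u0 ∈ [0, 5/23)
j=1 picked index 1: u0 ∈ [12/161, 26/161)
j=2 picked index 2: u0 ∈ [3/161, 38/161)
j=3 picked index 3: u0 ∈ [15/161, 22/161)
j=4 picked index 4: u0 ∈ [-1/161, 27/161)
j=5 picked index 6: u0 ∈ [4/161, 2/7)
j=6 picked index 6: u0 ∈ [-19/161, 1/7)
intersection: [15/161, 22/161)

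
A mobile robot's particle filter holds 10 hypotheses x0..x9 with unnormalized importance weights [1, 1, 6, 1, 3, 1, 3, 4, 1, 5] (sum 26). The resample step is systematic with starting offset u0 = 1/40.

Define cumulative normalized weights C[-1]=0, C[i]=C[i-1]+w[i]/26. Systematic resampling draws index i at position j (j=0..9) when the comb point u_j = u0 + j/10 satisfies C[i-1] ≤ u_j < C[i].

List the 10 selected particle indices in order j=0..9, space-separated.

0 2 2 3 4 6 7 7 9 9

C = [1/26, 1/13, 4/13, 9/26, 6/13, 1/2, 8/13, 10/13, 21/26, 1]
j=0: u_0=1/40 ∈ [0, 1/26) → index 0
j=1: u_1=1/8 ∈ [1/13, 4/13) → index 2
j=2: u_2=9/40 ∈ [1/13, 4/13) → index 2
j=3: u_3=13/40 ∈ [4/13, 9/26) → index 3
j=4: u_4=17/40 ∈ [9/26, 6/13) → index 4
j=5: u_5=21/40 ∈ [1/2, 8/13) → index 6
j=6: u_6=5/8 ∈ [8/13, 10/13) → index 7
j=7: u_7=29/40 ∈ [8/13, 10/13) → index 7
j=8: u_8=33/40 ∈ [21/26, 1) → index 9
j=9: u_9=37/40 ∈ [21/26, 1) → index 9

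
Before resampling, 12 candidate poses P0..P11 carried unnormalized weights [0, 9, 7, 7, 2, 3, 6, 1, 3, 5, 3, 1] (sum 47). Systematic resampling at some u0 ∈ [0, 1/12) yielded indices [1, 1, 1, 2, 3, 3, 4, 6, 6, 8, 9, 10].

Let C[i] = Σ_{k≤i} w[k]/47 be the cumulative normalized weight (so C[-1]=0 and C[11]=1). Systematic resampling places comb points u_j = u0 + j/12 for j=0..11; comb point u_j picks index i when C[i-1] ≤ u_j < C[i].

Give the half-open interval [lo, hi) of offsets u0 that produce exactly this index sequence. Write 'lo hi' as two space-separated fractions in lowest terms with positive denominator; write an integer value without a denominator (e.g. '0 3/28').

C = [0, 9/47, 16/47, 23/47, 25/47, 28/47, 34/47, 35/47, 38/47, 43/47, 46/47, 1]
j=0 picked index 1: u0 ∈ [0, 9/47)
j=1 picked index 1: u0 ∈ [-1/12, 61/564)
j=2 picked index 1: u0 ∈ [-1/6, 7/282)
j=3 picked index 2: u0 ∈ [-11/188, 17/188)
j=4 picked index 3: u0 ∈ [1/141, 22/141)
j=5 picked index 3: u0 ∈ [-43/564, 41/564)
j=6 picked index 4: u0 ∈ [-1/94, 3/94)
j=7 picked index 6: u0 ∈ [7/564, 79/564)
j=8 picked index 6: u0 ∈ [-10/141, 8/141)
j=9 picked index 8: u0 ∈ [-1/188, 11/188)
j=10 picked index 9: u0 ∈ [-7/282, 23/282)
j=11 picked index 10: u0 ∈ [-1/564, 35/564)
intersection: [7/564, 7/282)

7/564 7/282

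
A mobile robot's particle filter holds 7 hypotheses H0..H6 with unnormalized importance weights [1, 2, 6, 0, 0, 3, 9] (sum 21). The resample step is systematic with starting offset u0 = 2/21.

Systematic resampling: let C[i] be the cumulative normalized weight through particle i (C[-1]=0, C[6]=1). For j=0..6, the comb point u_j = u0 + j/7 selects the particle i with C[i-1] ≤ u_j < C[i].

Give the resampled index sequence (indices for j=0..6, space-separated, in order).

C = [1/21, 1/7, 3/7, 3/7, 3/7, 4/7, 1]
j=0: u_0=2/21 ∈ [1/21, 1/7) → index 1
j=1: u_1=5/21 ∈ [1/7, 3/7) → index 2
j=2: u_2=8/21 ∈ [1/7, 3/7) → index 2
j=3: u_3=11/21 ∈ [3/7, 4/7) → index 5
j=4: u_4=2/3 ∈ [4/7, 1) → index 6
j=5: u_5=17/21 ∈ [4/7, 1) → index 6
j=6: u_6=20/21 ∈ [4/7, 1) → index 6

1 2 2 5 6 6 6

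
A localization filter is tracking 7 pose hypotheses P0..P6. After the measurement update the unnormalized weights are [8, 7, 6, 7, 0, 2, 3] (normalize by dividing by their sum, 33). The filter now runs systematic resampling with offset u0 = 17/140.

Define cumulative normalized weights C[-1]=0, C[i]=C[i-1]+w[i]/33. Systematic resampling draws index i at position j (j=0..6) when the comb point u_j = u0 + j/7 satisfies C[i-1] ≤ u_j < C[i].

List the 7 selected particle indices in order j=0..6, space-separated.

0 1 1 2 3 3 6

C = [8/33, 5/11, 7/11, 28/33, 28/33, 10/11, 1]
j=0: u_0=17/140 ∈ [0, 8/33) → index 0
j=1: u_1=37/140 ∈ [8/33, 5/11) → index 1
j=2: u_2=57/140 ∈ [8/33, 5/11) → index 1
j=3: u_3=11/20 ∈ [5/11, 7/11) → index 2
j=4: u_4=97/140 ∈ [7/11, 28/33) → index 3
j=5: u_5=117/140 ∈ [7/11, 28/33) → index 3
j=6: u_6=137/140 ∈ [10/11, 1) → index 6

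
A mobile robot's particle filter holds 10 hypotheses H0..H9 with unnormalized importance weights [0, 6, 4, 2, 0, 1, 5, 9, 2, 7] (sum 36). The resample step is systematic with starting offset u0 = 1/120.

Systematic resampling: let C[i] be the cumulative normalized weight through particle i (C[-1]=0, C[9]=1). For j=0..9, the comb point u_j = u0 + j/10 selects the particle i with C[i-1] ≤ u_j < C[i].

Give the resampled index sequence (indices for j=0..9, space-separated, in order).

C = [0, 1/6, 5/18, 1/3, 1/3, 13/36, 1/2, 3/4, 29/36, 1]
j=0: u_0=1/120 ∈ [0, 1/6) → index 1
j=1: u_1=13/120 ∈ [0, 1/6) → index 1
j=2: u_2=5/24 ∈ [1/6, 5/18) → index 2
j=3: u_3=37/120 ∈ [5/18, 1/3) → index 3
j=4: u_4=49/120 ∈ [13/36, 1/2) → index 6
j=5: u_5=61/120 ∈ [1/2, 3/4) → index 7
j=6: u_6=73/120 ∈ [1/2, 3/4) → index 7
j=7: u_7=17/24 ∈ [1/2, 3/4) → index 7
j=8: u_8=97/120 ∈ [29/36, 1) → index 9
j=9: u_9=109/120 ∈ [29/36, 1) → index 9

1 1 2 3 6 7 7 7 9 9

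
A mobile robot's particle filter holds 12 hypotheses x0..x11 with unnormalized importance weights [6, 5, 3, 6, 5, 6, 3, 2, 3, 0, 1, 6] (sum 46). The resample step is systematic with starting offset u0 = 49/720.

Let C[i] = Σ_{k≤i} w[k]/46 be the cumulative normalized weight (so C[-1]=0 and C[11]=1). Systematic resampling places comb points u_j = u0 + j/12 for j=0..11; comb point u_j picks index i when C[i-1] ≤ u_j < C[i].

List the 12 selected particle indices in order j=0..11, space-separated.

0 1 1 3 3 4 5 5 6 8 11 11

C = [3/23, 11/46, 7/23, 10/23, 25/46, 31/46, 17/23, 18/23, 39/46, 39/46, 20/23, 1]
j=0: u_0=49/720 ∈ [0, 3/23) → index 0
j=1: u_1=109/720 ∈ [3/23, 11/46) → index 1
j=2: u_2=169/720 ∈ [3/23, 11/46) → index 1
j=3: u_3=229/720 ∈ [7/23, 10/23) → index 3
j=4: u_4=289/720 ∈ [7/23, 10/23) → index 3
j=5: u_5=349/720 ∈ [10/23, 25/46) → index 4
j=6: u_6=409/720 ∈ [25/46, 31/46) → index 5
j=7: u_7=469/720 ∈ [25/46, 31/46) → index 5
j=8: u_8=529/720 ∈ [31/46, 17/23) → index 6
j=9: u_9=589/720 ∈ [18/23, 39/46) → index 8
j=10: u_10=649/720 ∈ [20/23, 1) → index 11
j=11: u_11=709/720 ∈ [20/23, 1) → index 11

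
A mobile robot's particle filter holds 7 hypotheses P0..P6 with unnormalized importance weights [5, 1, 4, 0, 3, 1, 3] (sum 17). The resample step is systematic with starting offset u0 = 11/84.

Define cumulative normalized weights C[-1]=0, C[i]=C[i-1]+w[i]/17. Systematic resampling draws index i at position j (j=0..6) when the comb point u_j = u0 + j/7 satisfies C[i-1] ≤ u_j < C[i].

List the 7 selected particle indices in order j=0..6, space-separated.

0 0 2 2 4 6 6

C = [5/17, 6/17, 10/17, 10/17, 13/17, 14/17, 1]
j=0: u_0=11/84 ∈ [0, 5/17) → index 0
j=1: u_1=23/84 ∈ [0, 5/17) → index 0
j=2: u_2=5/12 ∈ [6/17, 10/17) → index 2
j=3: u_3=47/84 ∈ [6/17, 10/17) → index 2
j=4: u_4=59/84 ∈ [10/17, 13/17) → index 4
j=5: u_5=71/84 ∈ [14/17, 1) → index 6
j=6: u_6=83/84 ∈ [14/17, 1) → index 6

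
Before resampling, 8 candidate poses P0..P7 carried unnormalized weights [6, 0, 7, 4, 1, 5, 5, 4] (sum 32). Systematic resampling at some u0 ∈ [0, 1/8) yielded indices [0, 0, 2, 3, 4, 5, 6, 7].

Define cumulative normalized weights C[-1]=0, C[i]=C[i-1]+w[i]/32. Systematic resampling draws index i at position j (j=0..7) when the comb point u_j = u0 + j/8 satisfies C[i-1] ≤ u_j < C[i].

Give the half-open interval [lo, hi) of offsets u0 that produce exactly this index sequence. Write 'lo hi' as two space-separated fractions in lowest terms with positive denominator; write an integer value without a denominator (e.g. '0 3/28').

1/32 1/16

C = [3/16, 3/16, 13/32, 17/32, 9/16, 23/32, 7/8, 1]
j=0 picked index 0: u0 ∈ [0, 3/16)
j=1 picked index 0: u0 ∈ [-1/8, 1/16)
j=2 picked index 2: u0 ∈ [-1/16, 5/32)
j=3 picked index 3: u0 ∈ [1/32, 5/32)
j=4 picked index 4: u0 ∈ [1/32, 1/16)
j=5 picked index 5: u0 ∈ [-1/16, 3/32)
j=6 picked index 6: u0 ∈ [-1/32, 1/8)
j=7 picked index 7: u0 ∈ [0, 1/8)
intersection: [1/32, 1/16)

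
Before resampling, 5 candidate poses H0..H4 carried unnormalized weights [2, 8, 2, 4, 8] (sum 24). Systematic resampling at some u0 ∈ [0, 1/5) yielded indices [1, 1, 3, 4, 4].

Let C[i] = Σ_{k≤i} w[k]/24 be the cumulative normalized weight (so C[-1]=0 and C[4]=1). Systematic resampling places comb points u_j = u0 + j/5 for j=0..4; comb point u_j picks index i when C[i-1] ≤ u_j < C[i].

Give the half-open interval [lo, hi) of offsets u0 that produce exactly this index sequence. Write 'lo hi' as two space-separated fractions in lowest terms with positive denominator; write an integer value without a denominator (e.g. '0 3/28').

C = [1/12, 5/12, 1/2, 2/3, 1]
j=0 picked index 1: u0 ∈ [1/12, 5/12)
j=1 picked index 1: u0 ∈ [-7/60, 13/60)
j=2 picked index 3: u0 ∈ [1/10, 4/15)
j=3 picked index 4: u0 ∈ [1/15, 2/5)
j=4 picked index 4: u0 ∈ [-2/15, 1/5)
intersection: [1/10, 1/5)

1/10 1/5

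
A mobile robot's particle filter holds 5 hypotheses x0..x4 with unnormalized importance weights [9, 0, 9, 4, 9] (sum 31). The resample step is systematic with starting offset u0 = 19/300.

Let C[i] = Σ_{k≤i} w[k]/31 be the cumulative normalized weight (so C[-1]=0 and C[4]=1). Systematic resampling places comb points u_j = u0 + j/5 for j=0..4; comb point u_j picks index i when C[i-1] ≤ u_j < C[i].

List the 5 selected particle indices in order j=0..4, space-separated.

C = [9/31, 9/31, 18/31, 22/31, 1]
j=0: u_0=19/300 ∈ [0, 9/31) → index 0
j=1: u_1=79/300 ∈ [0, 9/31) → index 0
j=2: u_2=139/300 ∈ [9/31, 18/31) → index 2
j=3: u_3=199/300 ∈ [18/31, 22/31) → index 3
j=4: u_4=259/300 ∈ [22/31, 1) → index 4

0 0 2 3 4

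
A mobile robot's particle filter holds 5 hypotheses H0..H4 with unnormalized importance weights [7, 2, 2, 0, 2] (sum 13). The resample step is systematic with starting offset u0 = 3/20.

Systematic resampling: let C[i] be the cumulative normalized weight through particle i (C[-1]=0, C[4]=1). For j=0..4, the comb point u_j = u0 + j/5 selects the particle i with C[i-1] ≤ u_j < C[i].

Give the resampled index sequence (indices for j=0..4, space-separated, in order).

0 0 1 2 4

C = [7/13, 9/13, 11/13, 11/13, 1]
j=0: u_0=3/20 ∈ [0, 7/13) → index 0
j=1: u_1=7/20 ∈ [0, 7/13) → index 0
j=2: u_2=11/20 ∈ [7/13, 9/13) → index 1
j=3: u_3=3/4 ∈ [9/13, 11/13) → index 2
j=4: u_4=19/20 ∈ [11/13, 1) → index 4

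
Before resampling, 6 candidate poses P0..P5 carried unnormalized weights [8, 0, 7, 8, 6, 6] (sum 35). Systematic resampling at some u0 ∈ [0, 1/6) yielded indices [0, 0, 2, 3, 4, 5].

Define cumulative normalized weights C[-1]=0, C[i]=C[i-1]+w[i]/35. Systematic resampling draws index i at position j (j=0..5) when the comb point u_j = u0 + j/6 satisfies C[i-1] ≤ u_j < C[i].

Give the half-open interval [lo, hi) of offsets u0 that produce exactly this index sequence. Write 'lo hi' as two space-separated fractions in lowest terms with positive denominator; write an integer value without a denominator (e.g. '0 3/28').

0 13/210

C = [8/35, 8/35, 3/7, 23/35, 29/35, 1]
j=0 picked index 0: u0 ∈ [0, 8/35)
j=1 picked index 0: u0 ∈ [-1/6, 13/210)
j=2 picked index 2: u0 ∈ [-11/105, 2/21)
j=3 picked index 3: u0 ∈ [-1/14, 11/70)
j=4 picked index 4: u0 ∈ [-1/105, 17/105)
j=5 picked index 5: u0 ∈ [-1/210, 1/6)
intersection: [0, 13/210)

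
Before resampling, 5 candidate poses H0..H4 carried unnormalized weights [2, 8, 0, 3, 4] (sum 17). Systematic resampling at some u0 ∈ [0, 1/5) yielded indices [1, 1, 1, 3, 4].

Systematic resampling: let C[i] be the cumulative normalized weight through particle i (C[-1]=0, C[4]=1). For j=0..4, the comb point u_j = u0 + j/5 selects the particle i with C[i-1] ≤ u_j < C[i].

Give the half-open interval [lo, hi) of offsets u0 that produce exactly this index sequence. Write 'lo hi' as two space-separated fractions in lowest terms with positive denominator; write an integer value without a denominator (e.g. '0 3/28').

2/17 14/85

C = [2/17, 10/17, 10/17, 13/17, 1]
j=0 picked index 1: u0 ∈ [2/17, 10/17)
j=1 picked index 1: u0 ∈ [-7/85, 33/85)
j=2 picked index 1: u0 ∈ [-24/85, 16/85)
j=3 picked index 3: u0 ∈ [-1/85, 14/85)
j=4 picked index 4: u0 ∈ [-3/85, 1/5)
intersection: [2/17, 14/85)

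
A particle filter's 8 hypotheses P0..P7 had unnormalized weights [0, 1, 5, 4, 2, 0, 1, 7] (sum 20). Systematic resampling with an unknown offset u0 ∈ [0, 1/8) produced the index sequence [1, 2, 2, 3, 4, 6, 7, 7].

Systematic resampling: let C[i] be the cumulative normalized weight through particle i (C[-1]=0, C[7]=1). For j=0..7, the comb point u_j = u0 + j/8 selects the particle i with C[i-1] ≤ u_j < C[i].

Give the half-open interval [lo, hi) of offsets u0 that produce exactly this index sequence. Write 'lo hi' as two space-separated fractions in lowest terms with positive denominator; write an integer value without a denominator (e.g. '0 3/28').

0 1/40

C = [0, 1/20, 3/10, 1/2, 3/5, 3/5, 13/20, 1]
j=0 picked index 1: u0 ∈ [0, 1/20)
j=1 picked index 2: u0 ∈ [-3/40, 7/40)
j=2 picked index 2: u0 ∈ [-1/5, 1/20)
j=3 picked index 3: u0 ∈ [-3/40, 1/8)
j=4 picked index 4: u0 ∈ [0, 1/10)
j=5 picked index 6: u0 ∈ [-1/40, 1/40)
j=6 picked index 7: u0 ∈ [-1/10, 1/4)
j=7 picked index 7: u0 ∈ [-9/40, 1/8)
intersection: [0, 1/40)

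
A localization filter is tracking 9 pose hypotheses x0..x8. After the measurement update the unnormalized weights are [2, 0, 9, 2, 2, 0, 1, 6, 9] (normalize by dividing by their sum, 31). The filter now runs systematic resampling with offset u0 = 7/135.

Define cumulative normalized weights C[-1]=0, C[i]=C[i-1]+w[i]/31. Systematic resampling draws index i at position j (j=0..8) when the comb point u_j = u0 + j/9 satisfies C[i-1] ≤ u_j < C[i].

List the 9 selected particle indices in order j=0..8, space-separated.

C = [2/31, 2/31, 11/31, 13/31, 15/31, 15/31, 16/31, 22/31, 1]
j=0: u_0=7/135 ∈ [0, 2/31) → index 0
j=1: u_1=22/135 ∈ [2/31, 11/31) → index 2
j=2: u_2=37/135 ∈ [2/31, 11/31) → index 2
j=3: u_3=52/135 ∈ [11/31, 13/31) → index 3
j=4: u_4=67/135 ∈ [15/31, 16/31) → index 6
j=5: u_5=82/135 ∈ [16/31, 22/31) → index 7
j=6: u_6=97/135 ∈ [22/31, 1) → index 8
j=7: u_7=112/135 ∈ [22/31, 1) → index 8
j=8: u_8=127/135 ∈ [22/31, 1) → index 8

0 2 2 3 6 7 8 8 8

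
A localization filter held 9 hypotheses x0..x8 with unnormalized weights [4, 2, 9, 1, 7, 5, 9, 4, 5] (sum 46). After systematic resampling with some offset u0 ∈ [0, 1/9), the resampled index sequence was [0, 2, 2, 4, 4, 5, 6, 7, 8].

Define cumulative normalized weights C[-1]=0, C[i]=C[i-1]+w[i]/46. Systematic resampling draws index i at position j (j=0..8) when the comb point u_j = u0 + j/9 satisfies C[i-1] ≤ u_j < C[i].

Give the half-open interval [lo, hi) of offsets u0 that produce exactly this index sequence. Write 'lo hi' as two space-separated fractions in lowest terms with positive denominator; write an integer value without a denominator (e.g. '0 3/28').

C = [2/23, 3/23, 15/46, 8/23, 1/2, 14/23, 37/46, 41/46, 1]
j=0 picked index 0: u0 ∈ [0, 2/23)
j=1 picked index 2: u0 ∈ [4/207, 89/414)
j=2 picked index 2: u0 ∈ [-19/207, 43/414)
j=3 picked index 4: u0 ∈ [1/69, 1/6)
j=4 picked index 4: u0 ∈ [-20/207, 1/18)
j=5 picked index 5: u0 ∈ [-1/18, 11/207)
j=6 picked index 6: u0 ∈ [-4/69, 19/138)
j=7 picked index 7: u0 ∈ [11/414, 47/414)
j=8 picked index 8: u0 ∈ [1/414, 1/9)
intersection: [11/414, 11/207)

11/414 11/207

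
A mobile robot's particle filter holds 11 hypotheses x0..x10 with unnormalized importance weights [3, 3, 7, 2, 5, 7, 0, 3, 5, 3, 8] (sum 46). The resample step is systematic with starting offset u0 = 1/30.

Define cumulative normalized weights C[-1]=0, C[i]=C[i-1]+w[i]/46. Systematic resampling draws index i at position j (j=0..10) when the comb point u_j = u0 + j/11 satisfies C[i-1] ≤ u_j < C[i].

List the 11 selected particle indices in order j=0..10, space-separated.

0 1 2 3 4 5 5 8 8 10 10

C = [3/46, 3/23, 13/46, 15/46, 10/23, 27/46, 27/46, 15/23, 35/46, 19/23, 1]
j=0: u_0=1/30 ∈ [0, 3/46) → index 0
j=1: u_1=41/330 ∈ [3/46, 3/23) → index 1
j=2: u_2=71/330 ∈ [3/23, 13/46) → index 2
j=3: u_3=101/330 ∈ [13/46, 15/46) → index 3
j=4: u_4=131/330 ∈ [15/46, 10/23) → index 4
j=5: u_5=161/330 ∈ [10/23, 27/46) → index 5
j=6: u_6=191/330 ∈ [10/23, 27/46) → index 5
j=7: u_7=221/330 ∈ [15/23, 35/46) → index 8
j=8: u_8=251/330 ∈ [15/23, 35/46) → index 8
j=9: u_9=281/330 ∈ [19/23, 1) → index 10
j=10: u_10=311/330 ∈ [19/23, 1) → index 10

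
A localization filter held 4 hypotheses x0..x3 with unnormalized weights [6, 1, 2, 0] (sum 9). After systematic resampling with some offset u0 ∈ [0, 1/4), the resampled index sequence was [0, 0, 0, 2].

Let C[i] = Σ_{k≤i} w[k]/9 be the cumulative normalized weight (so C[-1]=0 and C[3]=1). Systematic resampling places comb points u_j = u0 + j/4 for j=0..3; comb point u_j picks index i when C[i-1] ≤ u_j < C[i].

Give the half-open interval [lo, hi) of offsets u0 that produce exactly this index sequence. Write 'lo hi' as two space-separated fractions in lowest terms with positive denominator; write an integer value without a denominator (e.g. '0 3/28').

1/36 1/6

C = [2/3, 7/9, 1, 1]
j=0 picked index 0: u0 ∈ [0, 2/3)
j=1 picked index 0: u0 ∈ [-1/4, 5/12)
j=2 picked index 0: u0 ∈ [-1/2, 1/6)
j=3 picked index 2: u0 ∈ [1/36, 1/4)
intersection: [1/36, 1/6)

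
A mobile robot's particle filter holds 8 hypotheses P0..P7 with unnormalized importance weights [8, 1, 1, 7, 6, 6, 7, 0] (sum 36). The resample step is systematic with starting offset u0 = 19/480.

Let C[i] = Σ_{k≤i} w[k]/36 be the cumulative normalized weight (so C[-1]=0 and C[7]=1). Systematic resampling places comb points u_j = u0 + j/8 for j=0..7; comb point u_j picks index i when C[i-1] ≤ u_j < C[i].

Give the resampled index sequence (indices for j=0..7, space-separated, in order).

C = [2/9, 1/4, 5/18, 17/36, 23/36, 29/36, 1, 1]
j=0: u_0=19/480 ∈ [0, 2/9) → index 0
j=1: u_1=79/480 ∈ [0, 2/9) → index 0
j=2: u_2=139/480 ∈ [5/18, 17/36) → index 3
j=3: u_3=199/480 ∈ [5/18, 17/36) → index 3
j=4: u_4=259/480 ∈ [17/36, 23/36) → index 4
j=5: u_5=319/480 ∈ [23/36, 29/36) → index 5
j=6: u_6=379/480 ∈ [23/36, 29/36) → index 5
j=7: u_7=439/480 ∈ [29/36, 1) → index 6

0 0 3 3 4 5 5 6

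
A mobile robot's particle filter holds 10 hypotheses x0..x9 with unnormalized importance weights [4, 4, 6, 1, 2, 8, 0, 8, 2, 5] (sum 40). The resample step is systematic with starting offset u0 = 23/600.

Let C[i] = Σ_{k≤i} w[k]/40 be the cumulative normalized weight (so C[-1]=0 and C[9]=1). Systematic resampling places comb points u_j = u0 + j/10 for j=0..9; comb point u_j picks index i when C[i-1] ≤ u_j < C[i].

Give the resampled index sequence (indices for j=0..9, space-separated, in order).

C = [1/10, 1/5, 7/20, 3/8, 17/40, 5/8, 5/8, 33/40, 7/8, 1]
j=0: u_0=23/600 ∈ [0, 1/10) → index 0
j=1: u_1=83/600 ∈ [1/10, 1/5) → index 1
j=2: u_2=143/600 ∈ [1/5, 7/20) → index 2
j=3: u_3=203/600 ∈ [1/5, 7/20) → index 2
j=4: u_4=263/600 ∈ [17/40, 5/8) → index 5
j=5: u_5=323/600 ∈ [17/40, 5/8) → index 5
j=6: u_6=383/600 ∈ [5/8, 33/40) → index 7
j=7: u_7=443/600 ∈ [5/8, 33/40) → index 7
j=8: u_8=503/600 ∈ [33/40, 7/8) → index 8
j=9: u_9=563/600 ∈ [7/8, 1) → index 9

0 1 2 2 5 5 7 7 8 9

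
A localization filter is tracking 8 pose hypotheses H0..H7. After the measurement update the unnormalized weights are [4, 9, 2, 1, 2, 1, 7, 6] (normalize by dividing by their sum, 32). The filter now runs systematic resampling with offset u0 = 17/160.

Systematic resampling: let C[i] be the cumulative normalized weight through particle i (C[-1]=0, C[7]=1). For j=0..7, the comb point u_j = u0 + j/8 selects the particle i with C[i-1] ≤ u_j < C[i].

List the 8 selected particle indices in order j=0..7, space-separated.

0 1 1 3 6 6 7 7

C = [1/8, 13/32, 15/32, 1/2, 9/16, 19/32, 13/16, 1]
j=0: u_0=17/160 ∈ [0, 1/8) → index 0
j=1: u_1=37/160 ∈ [1/8, 13/32) → index 1
j=2: u_2=57/160 ∈ [1/8, 13/32) → index 1
j=3: u_3=77/160 ∈ [15/32, 1/2) → index 3
j=4: u_4=97/160 ∈ [19/32, 13/16) → index 6
j=5: u_5=117/160 ∈ [19/32, 13/16) → index 6
j=6: u_6=137/160 ∈ [13/16, 1) → index 7
j=7: u_7=157/160 ∈ [13/16, 1) → index 7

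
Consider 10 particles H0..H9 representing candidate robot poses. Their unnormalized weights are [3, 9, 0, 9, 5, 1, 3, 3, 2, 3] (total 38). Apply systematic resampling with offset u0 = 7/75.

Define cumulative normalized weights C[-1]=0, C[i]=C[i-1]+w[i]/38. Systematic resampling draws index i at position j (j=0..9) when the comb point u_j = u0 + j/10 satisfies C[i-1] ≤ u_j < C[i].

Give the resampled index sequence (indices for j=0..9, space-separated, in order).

1 1 1 3 3 4 5 7 8 9

C = [3/38, 6/19, 6/19, 21/38, 13/19, 27/38, 15/19, 33/38, 35/38, 1]
j=0: u_0=7/75 ∈ [3/38, 6/19) → index 1
j=1: u_1=29/150 ∈ [3/38, 6/19) → index 1
j=2: u_2=22/75 ∈ [3/38, 6/19) → index 1
j=3: u_3=59/150 ∈ [6/19, 21/38) → index 3
j=4: u_4=37/75 ∈ [6/19, 21/38) → index 3
j=5: u_5=89/150 ∈ [21/38, 13/19) → index 4
j=6: u_6=52/75 ∈ [13/19, 27/38) → index 5
j=7: u_7=119/150 ∈ [15/19, 33/38) → index 7
j=8: u_8=67/75 ∈ [33/38, 35/38) → index 8
j=9: u_9=149/150 ∈ [35/38, 1) → index 9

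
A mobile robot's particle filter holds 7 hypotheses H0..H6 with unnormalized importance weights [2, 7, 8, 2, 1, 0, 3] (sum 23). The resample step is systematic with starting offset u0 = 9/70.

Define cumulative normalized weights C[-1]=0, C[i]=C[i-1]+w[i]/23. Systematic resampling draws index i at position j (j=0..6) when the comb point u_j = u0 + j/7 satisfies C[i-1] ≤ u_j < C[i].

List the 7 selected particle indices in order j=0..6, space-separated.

1 1 2 2 2 4 6

C = [2/23, 9/23, 17/23, 19/23, 20/23, 20/23, 1]
j=0: u_0=9/70 ∈ [2/23, 9/23) → index 1
j=1: u_1=19/70 ∈ [2/23, 9/23) → index 1
j=2: u_2=29/70 ∈ [9/23, 17/23) → index 2
j=3: u_3=39/70 ∈ [9/23, 17/23) → index 2
j=4: u_4=7/10 ∈ [9/23, 17/23) → index 2
j=5: u_5=59/70 ∈ [19/23, 20/23) → index 4
j=6: u_6=69/70 ∈ [20/23, 1) → index 6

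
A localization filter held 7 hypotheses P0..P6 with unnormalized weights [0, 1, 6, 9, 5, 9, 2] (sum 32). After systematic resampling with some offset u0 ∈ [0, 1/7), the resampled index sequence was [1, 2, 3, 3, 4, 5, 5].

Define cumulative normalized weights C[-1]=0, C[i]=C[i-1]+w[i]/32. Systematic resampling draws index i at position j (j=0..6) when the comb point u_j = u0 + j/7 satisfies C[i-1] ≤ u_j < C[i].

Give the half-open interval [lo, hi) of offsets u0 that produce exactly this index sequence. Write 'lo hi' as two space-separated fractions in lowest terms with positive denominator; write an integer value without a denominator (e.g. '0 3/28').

0 1/32

C = [0, 1/32, 7/32, 1/2, 21/32, 15/16, 1]
j=0 picked index 1: u0 ∈ [0, 1/32)
j=1 picked index 2: u0 ∈ [-25/224, 17/224)
j=2 picked index 3: u0 ∈ [-15/224, 3/14)
j=3 picked index 3: u0 ∈ [-47/224, 1/14)
j=4 picked index 4: u0 ∈ [-1/14, 19/224)
j=5 picked index 5: u0 ∈ [-13/224, 25/112)
j=6 picked index 5: u0 ∈ [-45/224, 9/112)
intersection: [0, 1/32)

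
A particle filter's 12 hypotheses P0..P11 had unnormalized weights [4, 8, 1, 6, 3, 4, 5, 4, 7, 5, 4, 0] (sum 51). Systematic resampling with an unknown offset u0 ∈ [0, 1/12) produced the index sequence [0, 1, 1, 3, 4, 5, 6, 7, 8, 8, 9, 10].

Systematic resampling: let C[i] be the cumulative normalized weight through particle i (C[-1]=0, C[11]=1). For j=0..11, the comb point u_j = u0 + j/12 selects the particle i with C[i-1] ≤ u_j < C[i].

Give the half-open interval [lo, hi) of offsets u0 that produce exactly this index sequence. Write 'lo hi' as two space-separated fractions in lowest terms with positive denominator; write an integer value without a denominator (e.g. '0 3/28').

C = [4/51, 4/17, 13/51, 19/51, 22/51, 26/51, 31/51, 35/51, 14/17, 47/51, 1, 1]
j=0 picked index 0: u0 ∈ [0, 4/51)
j=1 picked index 1: u0 ∈ [-1/204, 31/204)
j=2 picked index 1: u0 ∈ [-3/34, 7/102)
j=3 picked index 3: u0 ∈ [1/204, 25/204)
j=4 picked index 4: u0 ∈ [2/51, 5/51)
j=5 picked index 5: u0 ∈ [1/68, 19/204)
j=6 picked index 6: u0 ∈ [1/102, 11/102)
j=7 picked index 7: u0 ∈ [5/204, 7/68)
j=8 picked index 8: u0 ∈ [1/51, 8/51)
j=9 picked index 8: u0 ∈ [-13/204, 5/68)
j=10 picked index 9: u0 ∈ [-1/102, 3/34)
j=11 picked index 10: u0 ∈ [1/204, 1/12)
intersection: [2/51, 7/102)

2/51 7/102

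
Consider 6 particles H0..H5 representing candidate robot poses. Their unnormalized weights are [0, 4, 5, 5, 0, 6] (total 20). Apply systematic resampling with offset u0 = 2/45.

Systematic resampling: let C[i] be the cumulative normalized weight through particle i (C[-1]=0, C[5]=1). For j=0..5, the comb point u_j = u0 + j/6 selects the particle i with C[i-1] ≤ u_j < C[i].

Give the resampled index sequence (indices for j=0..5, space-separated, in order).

1 2 2 3 5 5

C = [0, 1/5, 9/20, 7/10, 7/10, 1]
j=0: u_0=2/45 ∈ [0, 1/5) → index 1
j=1: u_1=19/90 ∈ [1/5, 9/20) → index 2
j=2: u_2=17/45 ∈ [1/5, 9/20) → index 2
j=3: u_3=49/90 ∈ [9/20, 7/10) → index 3
j=4: u_4=32/45 ∈ [7/10, 1) → index 5
j=5: u_5=79/90 ∈ [7/10, 1) → index 5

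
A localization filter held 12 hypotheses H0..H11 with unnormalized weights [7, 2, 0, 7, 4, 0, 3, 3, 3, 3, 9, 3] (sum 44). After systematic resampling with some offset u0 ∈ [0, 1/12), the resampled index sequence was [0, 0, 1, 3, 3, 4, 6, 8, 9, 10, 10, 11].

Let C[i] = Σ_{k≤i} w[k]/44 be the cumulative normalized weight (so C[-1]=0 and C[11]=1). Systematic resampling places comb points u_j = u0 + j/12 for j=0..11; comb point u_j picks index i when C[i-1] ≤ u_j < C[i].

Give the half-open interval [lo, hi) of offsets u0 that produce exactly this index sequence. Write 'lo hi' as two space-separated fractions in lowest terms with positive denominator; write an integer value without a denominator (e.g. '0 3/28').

C = [7/44, 9/44, 9/44, 4/11, 5/11, 5/11, 23/44, 13/22, 29/44, 8/11, 41/44, 1]
j=0 picked index 0: u0 ∈ [0, 7/44)
j=1 picked index 0: u0 ∈ [-1/12, 5/66)
j=2 picked index 1: u0 ∈ [-1/132, 5/132)
j=3 picked index 3: u0 ∈ [-1/22, 5/44)
j=4 picked index 3: u0 ∈ [-17/132, 1/33)
j=5 picked index 4: u0 ∈ [-7/132, 5/132)
j=6 picked index 6: u0 ∈ [-1/22, 1/44)
j=7 picked index 8: u0 ∈ [1/132, 5/66)
j=8 picked index 9: u0 ∈ [-1/132, 2/33)
j=9 picked index 10: u0 ∈ [-1/44, 2/11)
j=10 picked index 10: u0 ∈ [-7/66, 13/132)
j=11 picked index 11: u0 ∈ [1/66, 1/12)
intersection: [1/66, 1/44)

1/66 1/44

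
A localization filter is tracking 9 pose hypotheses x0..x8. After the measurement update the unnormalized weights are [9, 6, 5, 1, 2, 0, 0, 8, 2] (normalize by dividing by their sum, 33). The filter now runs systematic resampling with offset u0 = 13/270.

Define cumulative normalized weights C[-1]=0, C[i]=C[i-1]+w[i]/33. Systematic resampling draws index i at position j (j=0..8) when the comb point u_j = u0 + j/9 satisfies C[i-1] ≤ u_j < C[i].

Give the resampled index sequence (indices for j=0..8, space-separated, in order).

0 0 0 1 2 2 7 7 7

C = [3/11, 5/11, 20/33, 7/11, 23/33, 23/33, 23/33, 31/33, 1]
j=0: u_0=13/270 ∈ [0, 3/11) → index 0
j=1: u_1=43/270 ∈ [0, 3/11) → index 0
j=2: u_2=73/270 ∈ [0, 3/11) → index 0
j=3: u_3=103/270 ∈ [3/11, 5/11) → index 1
j=4: u_4=133/270 ∈ [5/11, 20/33) → index 2
j=5: u_5=163/270 ∈ [5/11, 20/33) → index 2
j=6: u_6=193/270 ∈ [23/33, 31/33) → index 7
j=7: u_7=223/270 ∈ [23/33, 31/33) → index 7
j=8: u_8=253/270 ∈ [23/33, 31/33) → index 7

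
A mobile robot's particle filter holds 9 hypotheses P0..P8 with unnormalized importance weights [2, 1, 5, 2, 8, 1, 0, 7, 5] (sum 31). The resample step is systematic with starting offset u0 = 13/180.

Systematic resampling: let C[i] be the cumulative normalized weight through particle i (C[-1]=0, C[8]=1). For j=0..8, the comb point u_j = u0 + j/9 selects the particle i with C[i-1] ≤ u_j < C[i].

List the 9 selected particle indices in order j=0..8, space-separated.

C = [2/31, 3/31, 8/31, 10/31, 18/31, 19/31, 19/31, 26/31, 1]
j=0: u_0=13/180 ∈ [2/31, 3/31) → index 1
j=1: u_1=11/60 ∈ [3/31, 8/31) → index 2
j=2: u_2=53/180 ∈ [8/31, 10/31) → index 3
j=3: u_3=73/180 ∈ [10/31, 18/31) → index 4
j=4: u_4=31/60 ∈ [10/31, 18/31) → index 4
j=5: u_5=113/180 ∈ [19/31, 26/31) → index 7
j=6: u_6=133/180 ∈ [19/31, 26/31) → index 7
j=7: u_7=17/20 ∈ [26/31, 1) → index 8
j=8: u_8=173/180 ∈ [26/31, 1) → index 8

1 2 3 4 4 7 7 8 8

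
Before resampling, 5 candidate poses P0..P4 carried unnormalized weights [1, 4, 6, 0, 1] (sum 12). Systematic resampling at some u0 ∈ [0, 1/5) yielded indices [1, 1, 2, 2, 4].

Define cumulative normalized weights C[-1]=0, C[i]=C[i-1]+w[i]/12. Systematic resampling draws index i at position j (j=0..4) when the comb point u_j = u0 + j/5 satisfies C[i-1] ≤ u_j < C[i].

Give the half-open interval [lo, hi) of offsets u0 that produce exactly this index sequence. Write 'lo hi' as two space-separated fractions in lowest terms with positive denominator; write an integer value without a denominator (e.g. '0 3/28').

7/60 1/5

C = [1/12, 5/12, 11/12, 11/12, 1]
j=0 picked index 1: u0 ∈ [1/12, 5/12)
j=1 picked index 1: u0 ∈ [-7/60, 13/60)
j=2 picked index 2: u0 ∈ [1/60, 31/60)
j=3 picked index 2: u0 ∈ [-11/60, 19/60)
j=4 picked index 4: u0 ∈ [7/60, 1/5)
intersection: [7/60, 1/5)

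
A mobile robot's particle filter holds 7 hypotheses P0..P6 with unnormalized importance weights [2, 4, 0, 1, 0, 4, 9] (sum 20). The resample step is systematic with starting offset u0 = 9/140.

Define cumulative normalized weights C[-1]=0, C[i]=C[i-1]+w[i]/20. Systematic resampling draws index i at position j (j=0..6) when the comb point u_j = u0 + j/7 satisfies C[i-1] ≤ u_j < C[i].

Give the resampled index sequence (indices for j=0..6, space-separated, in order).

0 1 5 5 6 6 6

C = [1/10, 3/10, 3/10, 7/20, 7/20, 11/20, 1]
j=0: u_0=9/140 ∈ [0, 1/10) → index 0
j=1: u_1=29/140 ∈ [1/10, 3/10) → index 1
j=2: u_2=7/20 ∈ [7/20, 11/20) → index 5
j=3: u_3=69/140 ∈ [7/20, 11/20) → index 5
j=4: u_4=89/140 ∈ [11/20, 1) → index 6
j=5: u_5=109/140 ∈ [11/20, 1) → index 6
j=6: u_6=129/140 ∈ [11/20, 1) → index 6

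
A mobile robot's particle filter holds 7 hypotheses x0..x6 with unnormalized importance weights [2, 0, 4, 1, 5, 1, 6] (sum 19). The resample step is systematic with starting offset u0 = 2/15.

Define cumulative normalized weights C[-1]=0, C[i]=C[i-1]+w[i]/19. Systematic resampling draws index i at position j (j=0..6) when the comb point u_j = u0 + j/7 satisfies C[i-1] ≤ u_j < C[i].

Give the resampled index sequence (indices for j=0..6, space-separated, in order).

2 2 4 4 6 6 6

C = [2/19, 2/19, 6/19, 7/19, 12/19, 13/19, 1]
j=0: u_0=2/15 ∈ [2/19, 6/19) → index 2
j=1: u_1=29/105 ∈ [2/19, 6/19) → index 2
j=2: u_2=44/105 ∈ [7/19, 12/19) → index 4
j=3: u_3=59/105 ∈ [7/19, 12/19) → index 4
j=4: u_4=74/105 ∈ [13/19, 1) → index 6
j=5: u_5=89/105 ∈ [13/19, 1) → index 6
j=6: u_6=104/105 ∈ [13/19, 1) → index 6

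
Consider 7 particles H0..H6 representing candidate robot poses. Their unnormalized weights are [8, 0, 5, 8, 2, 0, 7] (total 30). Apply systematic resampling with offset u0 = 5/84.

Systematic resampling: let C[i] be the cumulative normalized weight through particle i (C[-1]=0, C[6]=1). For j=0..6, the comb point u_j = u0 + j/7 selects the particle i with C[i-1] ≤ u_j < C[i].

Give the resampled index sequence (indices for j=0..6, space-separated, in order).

0 0 2 3 3 6 6

C = [4/15, 4/15, 13/30, 7/10, 23/30, 23/30, 1]
j=0: u_0=5/84 ∈ [0, 4/15) → index 0
j=1: u_1=17/84 ∈ [0, 4/15) → index 0
j=2: u_2=29/84 ∈ [4/15, 13/30) → index 2
j=3: u_3=41/84 ∈ [13/30, 7/10) → index 3
j=4: u_4=53/84 ∈ [13/30, 7/10) → index 3
j=5: u_5=65/84 ∈ [23/30, 1) → index 6
j=6: u_6=11/12 ∈ [23/30, 1) → index 6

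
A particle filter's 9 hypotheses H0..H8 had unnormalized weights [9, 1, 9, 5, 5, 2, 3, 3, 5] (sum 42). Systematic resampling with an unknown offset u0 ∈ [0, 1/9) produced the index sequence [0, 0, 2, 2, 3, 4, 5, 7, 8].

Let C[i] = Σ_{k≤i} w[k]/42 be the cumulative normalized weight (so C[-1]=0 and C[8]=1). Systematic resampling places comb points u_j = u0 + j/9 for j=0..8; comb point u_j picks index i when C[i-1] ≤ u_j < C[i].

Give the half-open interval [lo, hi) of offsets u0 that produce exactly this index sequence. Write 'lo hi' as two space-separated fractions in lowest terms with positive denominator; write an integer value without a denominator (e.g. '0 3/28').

C = [3/14, 5/21, 19/42, 4/7, 29/42, 31/42, 17/21, 37/42, 1]
j=0 picked index 0: u0 ∈ [0, 3/14)
j=1 picked index 0: u0 ∈ [-1/9, 13/126)
j=2 picked index 2: u0 ∈ [1/63, 29/126)
j=3 picked index 2: u0 ∈ [-2/21, 5/42)
j=4 picked index 3: u0 ∈ [1/126, 8/63)
j=5 picked index 4: u0 ∈ [1/63, 17/126)
j=6 picked index 5: u0 ∈ [1/42, 1/14)
j=7 picked index 7: u0 ∈ [2/63, 13/126)
j=8 picked index 8: u0 ∈ [-1/126, 1/9)
intersection: [2/63, 1/14)

2/63 1/14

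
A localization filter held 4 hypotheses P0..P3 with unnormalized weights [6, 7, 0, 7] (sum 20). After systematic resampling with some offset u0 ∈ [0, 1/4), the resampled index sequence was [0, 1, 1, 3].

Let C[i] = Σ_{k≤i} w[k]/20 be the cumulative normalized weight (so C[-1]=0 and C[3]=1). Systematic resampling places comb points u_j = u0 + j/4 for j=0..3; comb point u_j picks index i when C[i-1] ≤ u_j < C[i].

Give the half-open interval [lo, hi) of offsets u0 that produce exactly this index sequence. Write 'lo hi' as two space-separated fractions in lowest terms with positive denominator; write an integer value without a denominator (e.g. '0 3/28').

C = [3/10, 13/20, 13/20, 1]
j=0 picked index 0: u0 ∈ [0, 3/10)
j=1 picked index 1: u0 ∈ [1/20, 2/5)
j=2 picked index 1: u0 ∈ [-1/5, 3/20)
j=3 picked index 3: u0 ∈ [-1/10, 1/4)
intersection: [1/20, 3/20)

1/20 3/20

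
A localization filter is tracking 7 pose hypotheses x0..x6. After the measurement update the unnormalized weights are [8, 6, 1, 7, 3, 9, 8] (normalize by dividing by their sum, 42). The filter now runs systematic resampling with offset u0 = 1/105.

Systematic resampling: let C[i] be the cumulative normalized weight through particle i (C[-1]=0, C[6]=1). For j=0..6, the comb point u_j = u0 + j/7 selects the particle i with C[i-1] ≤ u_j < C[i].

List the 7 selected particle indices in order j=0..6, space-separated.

0 0 1 3 4 5 6

C = [4/21, 1/3, 5/14, 11/21, 25/42, 17/21, 1]
j=0: u_0=1/105 ∈ [0, 4/21) → index 0
j=1: u_1=16/105 ∈ [0, 4/21) → index 0
j=2: u_2=31/105 ∈ [4/21, 1/3) → index 1
j=3: u_3=46/105 ∈ [5/14, 11/21) → index 3
j=4: u_4=61/105 ∈ [11/21, 25/42) → index 4
j=5: u_5=76/105 ∈ [25/42, 17/21) → index 5
j=6: u_6=13/15 ∈ [17/21, 1) → index 6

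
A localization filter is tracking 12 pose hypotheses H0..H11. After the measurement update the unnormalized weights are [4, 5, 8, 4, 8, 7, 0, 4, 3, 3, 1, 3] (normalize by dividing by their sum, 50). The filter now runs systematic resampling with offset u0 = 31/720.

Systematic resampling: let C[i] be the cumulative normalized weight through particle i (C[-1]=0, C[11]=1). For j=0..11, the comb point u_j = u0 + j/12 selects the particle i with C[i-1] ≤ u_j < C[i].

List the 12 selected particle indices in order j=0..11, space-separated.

0 1 2 2 3 4 4 5 5 7 9 11

C = [2/25, 9/50, 17/50, 21/50, 29/50, 18/25, 18/25, 4/5, 43/50, 23/25, 47/50, 1]
j=0: u_0=31/720 ∈ [0, 2/25) → index 0
j=1: u_1=91/720 ∈ [2/25, 9/50) → index 1
j=2: u_2=151/720 ∈ [9/50, 17/50) → index 2
j=3: u_3=211/720 ∈ [9/50, 17/50) → index 2
j=4: u_4=271/720 ∈ [17/50, 21/50) → index 3
j=5: u_5=331/720 ∈ [21/50, 29/50) → index 4
j=6: u_6=391/720 ∈ [21/50, 29/50) → index 4
j=7: u_7=451/720 ∈ [29/50, 18/25) → index 5
j=8: u_8=511/720 ∈ [29/50, 18/25) → index 5
j=9: u_9=571/720 ∈ [18/25, 4/5) → index 7
j=10: u_10=631/720 ∈ [43/50, 23/25) → index 9
j=11: u_11=691/720 ∈ [47/50, 1) → index 11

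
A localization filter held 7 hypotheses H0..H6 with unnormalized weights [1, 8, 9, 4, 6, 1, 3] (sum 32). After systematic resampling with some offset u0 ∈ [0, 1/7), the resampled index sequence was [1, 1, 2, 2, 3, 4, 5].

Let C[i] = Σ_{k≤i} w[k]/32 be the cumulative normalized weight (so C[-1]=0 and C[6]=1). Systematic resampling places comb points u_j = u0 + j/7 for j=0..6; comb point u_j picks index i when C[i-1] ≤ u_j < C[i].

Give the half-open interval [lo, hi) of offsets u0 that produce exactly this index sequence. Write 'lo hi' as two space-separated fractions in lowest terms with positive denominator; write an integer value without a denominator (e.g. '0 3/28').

1/32 11/224

C = [1/32, 9/32, 9/16, 11/16, 7/8, 29/32, 1]
j=0 picked index 1: u0 ∈ [1/32, 9/32)
j=1 picked index 1: u0 ∈ [-25/224, 31/224)
j=2 picked index 2: u0 ∈ [-1/224, 31/112)
j=3 picked index 2: u0 ∈ [-33/224, 15/112)
j=4 picked index 3: u0 ∈ [-1/112, 13/112)
j=5 picked index 4: u0 ∈ [-3/112, 9/56)
j=6 picked index 5: u0 ∈ [1/56, 11/224)
intersection: [1/32, 11/224)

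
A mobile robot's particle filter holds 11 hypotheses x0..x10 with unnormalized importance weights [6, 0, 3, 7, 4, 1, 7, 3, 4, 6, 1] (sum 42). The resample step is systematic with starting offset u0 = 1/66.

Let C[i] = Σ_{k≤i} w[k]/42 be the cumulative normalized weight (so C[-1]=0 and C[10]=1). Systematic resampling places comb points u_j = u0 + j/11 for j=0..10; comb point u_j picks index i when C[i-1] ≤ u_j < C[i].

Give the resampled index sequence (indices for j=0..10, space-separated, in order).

C = [1/7, 1/7, 3/14, 8/21, 10/21, 1/2, 2/3, 31/42, 5/6, 41/42, 1]
j=0: u_0=1/66 ∈ [0, 1/7) → index 0
j=1: u_1=7/66 ∈ [0, 1/7) → index 0
j=2: u_2=13/66 ∈ [1/7, 3/14) → index 2
j=3: u_3=19/66 ∈ [3/14, 8/21) → index 3
j=4: u_4=25/66 ∈ [3/14, 8/21) → index 3
j=5: u_5=31/66 ∈ [8/21, 10/21) → index 4
j=6: u_6=37/66 ∈ [1/2, 2/3) → index 6
j=7: u_7=43/66 ∈ [1/2, 2/3) → index 6
j=8: u_8=49/66 ∈ [31/42, 5/6) → index 8
j=9: u_9=5/6 ∈ [5/6, 41/42) → index 9
j=10: u_10=61/66 ∈ [5/6, 41/42) → index 9

0 0 2 3 3 4 6 6 8 9 9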